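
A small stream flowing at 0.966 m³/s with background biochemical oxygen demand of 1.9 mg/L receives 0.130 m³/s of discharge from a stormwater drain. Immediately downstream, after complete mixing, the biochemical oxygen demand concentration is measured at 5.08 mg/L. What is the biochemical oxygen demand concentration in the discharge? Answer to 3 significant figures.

28.7 mg/L

Mass balance: 0.9660·1.900 + 0.1300·Cₑ = 1.096·5.080
→ Cₑ = (1.096·5.080 − 0.9660·1.900) / 0.1300 = 28.71 mg/L.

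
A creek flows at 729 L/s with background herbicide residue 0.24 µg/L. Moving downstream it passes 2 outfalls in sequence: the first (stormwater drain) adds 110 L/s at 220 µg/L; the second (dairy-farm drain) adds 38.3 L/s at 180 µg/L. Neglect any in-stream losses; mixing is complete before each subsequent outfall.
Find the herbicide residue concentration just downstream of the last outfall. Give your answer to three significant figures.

After outfall 1: Q = 729.0 + 110.0 = 839.0 L/s; C = (729.0·0.2400 + 110.0·220.0)/839.0 = 29.05 µg/L.
After outfall 2: Q = 839.0 + 38.30 = 877.3 L/s; C = (839.0·29.05 + 38.30·180.0)/877.3 = 35.64 µg/L.

35.6 µg/L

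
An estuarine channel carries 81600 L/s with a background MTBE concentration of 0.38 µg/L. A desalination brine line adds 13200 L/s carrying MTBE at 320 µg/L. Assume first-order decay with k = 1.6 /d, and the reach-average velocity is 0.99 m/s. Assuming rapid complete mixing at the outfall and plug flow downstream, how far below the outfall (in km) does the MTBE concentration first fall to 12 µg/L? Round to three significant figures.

70.5 km

Mixed concentration C = ΣQC/ΣQ = (81600·0.3800 + 13200·320.0) / 94800 = 4255000/94800 = 44.88 µg/L.
Set 44.88·exp(−k·t) = 12 → t = ln(44.88/12)/k = 71240 s = 19.79 h.
Distance = v·t = 0.99·71240 = 70520 m = 70.52 km.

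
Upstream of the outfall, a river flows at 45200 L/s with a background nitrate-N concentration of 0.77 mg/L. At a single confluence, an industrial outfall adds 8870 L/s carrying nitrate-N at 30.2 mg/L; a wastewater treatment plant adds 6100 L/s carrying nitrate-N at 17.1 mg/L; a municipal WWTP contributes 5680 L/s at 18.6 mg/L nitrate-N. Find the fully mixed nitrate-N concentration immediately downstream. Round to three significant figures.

7.78 mg/L

Conservation of mass: C = (45200·0.7700 + 8870·30.20 + 6100·17.10 + 5680·18.60) / 65850 = 512600/65850 = 7.785 mg/L.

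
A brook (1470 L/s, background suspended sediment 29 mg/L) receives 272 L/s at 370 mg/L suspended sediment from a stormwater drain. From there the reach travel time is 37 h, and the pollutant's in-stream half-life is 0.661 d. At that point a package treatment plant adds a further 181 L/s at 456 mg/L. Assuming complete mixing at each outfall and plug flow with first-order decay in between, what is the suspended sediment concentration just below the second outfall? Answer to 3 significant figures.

57.7 mg/L

After mixing, C = (1470·29.00 + 272.0·370.0) / 1742 = 143300/1742 = 82.24 mg/L; combined flow 1742 L/s.
Half-life 0.661 d → k = ln 2 / 0.661 = 1.049 d⁻¹.
First-order decay: C = 82.24·exp(−k·t) = 82.24·0.1986 = 16.33 mg/L.
At the second outfall, C = (1742·16.33 + 181.0·456.0) / (1742 + 181.0) = 57.71 mg/L.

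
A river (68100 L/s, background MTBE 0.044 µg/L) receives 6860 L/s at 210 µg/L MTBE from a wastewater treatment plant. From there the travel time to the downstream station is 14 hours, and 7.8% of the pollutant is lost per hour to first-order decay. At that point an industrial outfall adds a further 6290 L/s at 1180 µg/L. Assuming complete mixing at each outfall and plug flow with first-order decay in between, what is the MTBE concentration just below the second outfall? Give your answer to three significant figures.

Conservation of mass: C = (68100·0.04400 + 6860·210.0) / 74960 = 1444000/74960 = 19.26 µg/L; combined flow 74960 L/s.
7.8%/h lost → k = −ln(1 − 0.078) = 0.08121 h⁻¹.
After decay, C = 19.26 × e^(−kt) = 19.26 × 0.3208 = 6.178 µg/L.
At the second outfall, C = (74960·6.178 + 6290·1180) / (74960 + 6290) = 97.05 µg/L.

97.0 µg/L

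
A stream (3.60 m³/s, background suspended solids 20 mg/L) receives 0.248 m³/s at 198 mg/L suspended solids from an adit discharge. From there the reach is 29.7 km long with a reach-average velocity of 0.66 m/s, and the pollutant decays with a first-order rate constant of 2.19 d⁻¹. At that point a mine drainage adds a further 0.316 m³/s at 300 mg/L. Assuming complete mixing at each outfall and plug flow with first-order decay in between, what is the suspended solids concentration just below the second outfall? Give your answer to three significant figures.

Conservation of mass: C = (3.600·20.00 + 0.2480·198.0) / 3.848 = 121.1/3.848 = 31.47 mg/L; combined flow 3.848 m³/s.
Travel time t = 29.7·1000 / 0.66 = 45000 s = 12.50 h.
Applying C = C₀e^(−kt): 31.47 × 0.3196 = 10.06 mg/L.
Second outfall: C = (3.848·10.06 + 0.3160·300.0)/4.164 = 32.06 mg/L.

32.1 mg/L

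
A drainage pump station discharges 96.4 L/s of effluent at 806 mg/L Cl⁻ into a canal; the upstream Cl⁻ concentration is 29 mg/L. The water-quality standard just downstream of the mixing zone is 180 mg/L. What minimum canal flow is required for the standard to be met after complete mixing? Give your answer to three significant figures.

400 L/s

Set C_mix = 180: (Q·29.00 + 96.40·806.0) / (Q + 96.40) = 180
→ Q = 96.40·(806.0 − 180)/(180 − 29.00) = 399.6 L/s.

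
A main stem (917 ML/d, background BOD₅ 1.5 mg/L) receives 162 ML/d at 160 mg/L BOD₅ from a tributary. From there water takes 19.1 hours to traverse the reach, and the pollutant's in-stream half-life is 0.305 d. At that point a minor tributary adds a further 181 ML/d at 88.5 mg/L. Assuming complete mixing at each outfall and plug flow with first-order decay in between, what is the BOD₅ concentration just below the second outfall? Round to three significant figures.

Flow-weighted average: C = (917.0·1.500 + 162.0·160.0) / 1079 = 27300/1079 = 25.30 mg/L; combined flow 1079 ML/d.
Half-life 0.305 d → k = ln 2 / 0.305 = 2.273 d⁻¹.
Applying C = C₀e^(−kt): 25.30 × 0.1639 = 4.146 mg/L.
Second outfall: C = (1079·4.146 + 181.0·88.50)/1260 = 16.26 mg/L.

16.3 mg/L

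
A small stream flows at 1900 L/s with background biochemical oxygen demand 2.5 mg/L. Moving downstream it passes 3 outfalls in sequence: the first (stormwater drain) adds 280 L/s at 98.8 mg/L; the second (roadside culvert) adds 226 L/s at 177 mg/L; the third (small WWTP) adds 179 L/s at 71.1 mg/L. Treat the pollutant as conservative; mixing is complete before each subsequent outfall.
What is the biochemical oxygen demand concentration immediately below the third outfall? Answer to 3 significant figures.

32.9 mg/L

Below outfall 1: Q → 2180 L/s, C = (1900·2.500 + 280.0·98.80)/2180 = 14.87 mg/L.
Below outfall 2: Q → 2406 L/s, C = (2180·14.87 + 226.0·177.0)/2406 = 30.10 mg/L.
Below outfall 3: Q → 2585 L/s, C = (2406·30.10 + 179.0·71.10)/2585 = 32.94 mg/L.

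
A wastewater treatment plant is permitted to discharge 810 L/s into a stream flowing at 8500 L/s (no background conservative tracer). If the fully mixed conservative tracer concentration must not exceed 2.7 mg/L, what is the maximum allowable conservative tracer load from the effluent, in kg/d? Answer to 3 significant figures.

2170 kg/d

Mass balance at the limit: 8500·0 + 810.0·Cₑ = 9310·2.7 → Cₑ = 31.03 mg/L.
810.0 L/s = 0.8100 m³/s. Load = 0.8100 m³/s × 31.03 g/m³ × 86 400 s/d = 2172 kg/d.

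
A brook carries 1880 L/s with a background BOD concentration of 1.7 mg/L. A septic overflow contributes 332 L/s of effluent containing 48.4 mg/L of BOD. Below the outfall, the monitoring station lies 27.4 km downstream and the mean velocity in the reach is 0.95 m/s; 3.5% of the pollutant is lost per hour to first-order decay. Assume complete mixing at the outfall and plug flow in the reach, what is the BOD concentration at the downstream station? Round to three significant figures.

Conservation of mass: C = (1880·1.700 + 332.0·48.40) / 2212 = 19260/2212 = 8.709 mg/L.
Travel time t = 27.4·1000 / 0.95 = 28840 s = 8.012 h.
3.5%/h lost → k = −ln(1 − 0.035) = 0.03563 h⁻¹.
After decay, C = 8.709 × e^(−kt) = 8.709 × 0.7517 = 6.547 mg/L.

6.55 mg/L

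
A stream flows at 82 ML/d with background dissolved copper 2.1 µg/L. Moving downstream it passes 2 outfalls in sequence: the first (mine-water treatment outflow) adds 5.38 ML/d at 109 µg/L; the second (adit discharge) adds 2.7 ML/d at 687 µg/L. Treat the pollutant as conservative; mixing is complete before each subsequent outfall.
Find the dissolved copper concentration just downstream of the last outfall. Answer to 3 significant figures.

After outfall 1: Q = 82.00 + 5.380 = 87.38 ML/d; C = (82.00·2.100 + 5.380·109.0)/87.38 = 8.682 µg/L.
After outfall 2: Q = 87.38 + 2.700 = 90.08 ML/d; C = (87.38·8.682 + 2.700·687.0)/90.08 = 29.01 µg/L.

29.0 µg/L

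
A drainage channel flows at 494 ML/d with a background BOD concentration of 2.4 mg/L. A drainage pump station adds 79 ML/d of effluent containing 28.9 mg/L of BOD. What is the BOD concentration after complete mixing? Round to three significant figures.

After mixing, C = (494.0·2.400 + 79.00·28.90) / 573.0 = 3469/573.0 = 6.054 mg/L.

6.05 mg/L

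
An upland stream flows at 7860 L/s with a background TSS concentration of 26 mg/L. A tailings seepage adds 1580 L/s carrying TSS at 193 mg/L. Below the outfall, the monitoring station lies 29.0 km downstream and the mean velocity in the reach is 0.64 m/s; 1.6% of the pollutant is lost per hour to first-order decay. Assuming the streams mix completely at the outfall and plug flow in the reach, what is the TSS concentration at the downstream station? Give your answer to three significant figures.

Conservation of mass: C = (7860·26.00 + 1580·193.0) / 9440 = 509300/9440 = 53.95 mg/L.
Travel time t = 29.0·1000 / 0.64 = 45310 s = 12.59 h.
1.6%/h lost → k = −ln(1 − 0.016) = 0.01613 h⁻¹.
First-order decay: C = 53.95·exp(−k·t) = 53.95·0.8163 = 44.04 mg/L.

44.0 mg/L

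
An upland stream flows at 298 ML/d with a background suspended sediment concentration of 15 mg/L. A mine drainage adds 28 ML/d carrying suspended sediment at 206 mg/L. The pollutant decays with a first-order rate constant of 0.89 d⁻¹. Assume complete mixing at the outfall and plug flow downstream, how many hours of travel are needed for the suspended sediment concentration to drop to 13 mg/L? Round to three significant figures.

After mixing, C = (298.0·15.00 + 28.00·206.0) / 326.0 = 10240/326.0 = 31.40 mg/L.
31.40·exp(−k·t) = 13 → t = ln(31.40/13)/k = 85620 s = 23.78 h.

23.8 h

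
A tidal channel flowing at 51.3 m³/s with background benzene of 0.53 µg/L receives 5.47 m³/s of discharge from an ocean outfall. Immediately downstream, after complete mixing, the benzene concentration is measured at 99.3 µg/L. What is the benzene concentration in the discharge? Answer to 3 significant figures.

1030 µg/L

Mass balance: 51.30·0.5300 + 5.470·Cₑ = 56.77·99.30
→ Cₑ = (56.77·99.30 − 51.30·0.5300) / 5.470 = 1026 µg/L.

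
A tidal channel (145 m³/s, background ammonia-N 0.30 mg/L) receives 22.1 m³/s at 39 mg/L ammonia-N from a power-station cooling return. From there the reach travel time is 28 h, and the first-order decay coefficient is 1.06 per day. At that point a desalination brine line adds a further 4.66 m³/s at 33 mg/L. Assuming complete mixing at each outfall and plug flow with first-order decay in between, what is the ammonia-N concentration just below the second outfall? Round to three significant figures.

Conservation of mass: C = (145.0·0.3000 + 22.10·39.00) / 167.1 = 905.4/167.1 = 5.418 mg/L; combined flow 167.1 m³/s.
Decay over the reach: 5.418·exp(−kt) = 5.418·0.2904 = 1.573 mg/L.
At the second outfall, C = (167.1·1.573 + 4.660·33.00) / (167.1 + 4.660) = 2.426 mg/L.

2.43 mg/L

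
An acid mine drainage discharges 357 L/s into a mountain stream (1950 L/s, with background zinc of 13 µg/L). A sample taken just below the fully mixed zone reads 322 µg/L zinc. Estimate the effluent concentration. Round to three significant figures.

Mass balance: 1950·13.00 + 357.0·Cₑ = 2307·322.0
→ Cₑ = (2307·322.0 − 1950·13.00) / 357.0 = 2010 µg/L.

2010 µg/L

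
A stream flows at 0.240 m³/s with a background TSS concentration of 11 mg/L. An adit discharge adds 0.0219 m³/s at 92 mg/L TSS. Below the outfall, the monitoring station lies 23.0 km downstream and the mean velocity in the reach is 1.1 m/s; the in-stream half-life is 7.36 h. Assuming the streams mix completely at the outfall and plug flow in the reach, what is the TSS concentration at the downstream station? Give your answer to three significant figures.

10.3 mg/L

Mass balance: C = (0.2400·11.00 + 0.02190·92.00) / 0.2619 = 4.655/0.2619 = 17.77 mg/L.
Travel time t = 23.0·1000 / 1.1 = 20910 s = 5.808 h.
Half-life 7.36 h → k = ln 2 / 7.36 = 0.09418 h⁻¹ = 2.260 d⁻¹.
Applying C = C₀e^(−kt): 17.77 × 0.5787 = 10.29 mg/L.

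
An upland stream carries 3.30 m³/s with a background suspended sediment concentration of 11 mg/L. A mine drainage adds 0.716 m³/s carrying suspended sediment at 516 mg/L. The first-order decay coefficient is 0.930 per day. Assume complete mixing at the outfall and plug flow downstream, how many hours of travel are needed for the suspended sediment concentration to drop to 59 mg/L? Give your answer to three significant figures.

Mixed concentration C = ΣQC/ΣQ = (3.300·11.00 + 0.7160·516.0) / 4.016 = 405.8/4.016 = 101.0 mg/L.
101.0·exp(−k·t) = 59 → t = ln(101.0/59)/k = 49980 s = 13.88 h.

13.9 h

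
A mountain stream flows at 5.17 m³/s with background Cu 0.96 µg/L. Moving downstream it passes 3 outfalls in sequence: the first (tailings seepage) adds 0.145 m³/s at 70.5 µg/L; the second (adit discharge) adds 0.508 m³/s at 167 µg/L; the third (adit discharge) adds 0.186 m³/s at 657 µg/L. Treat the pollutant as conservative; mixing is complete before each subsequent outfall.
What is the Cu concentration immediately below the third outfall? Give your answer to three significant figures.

Outfall 1: combined Q = 5.315 m³/s; C = (5.170·0.9600 + 0.1450·70.50)/5.315 = 2.857 µg/L.
Outfall 2: combined Q = 5.823 m³/s; C = (5.315·2.857 + 0.5080·167.0)/5.823 = 17.18 µg/L.
Outfall 3: combined Q = 6.009 m³/s; C = (5.823·17.18 + 0.1860·657.0)/6.009 = 36.98 µg/L.

37.0 µg/L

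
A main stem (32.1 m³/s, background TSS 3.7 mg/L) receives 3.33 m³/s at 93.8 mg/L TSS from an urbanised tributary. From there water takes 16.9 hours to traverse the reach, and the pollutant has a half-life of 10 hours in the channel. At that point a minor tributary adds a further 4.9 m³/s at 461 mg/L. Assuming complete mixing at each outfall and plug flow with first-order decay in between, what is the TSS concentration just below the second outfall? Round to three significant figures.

Mass balance: C = (32.10·3.700 + 3.330·93.80) / 35.43 = 431.1/35.43 = 12.17 mg/L; combined flow 35.43 m³/s.
Half-life 10 h → k = ln 2 / 10 = 0.06931 h⁻¹ = 1.664 d⁻¹.
After decay, C = 12.17 × e^(−kt) = 12.17 × 0.3099 = 3.771 mg/L.
Second outfall: C = (35.43·3.771 + 4.900·461.0)/40.33 = 59.32 mg/L.

59.3 mg/L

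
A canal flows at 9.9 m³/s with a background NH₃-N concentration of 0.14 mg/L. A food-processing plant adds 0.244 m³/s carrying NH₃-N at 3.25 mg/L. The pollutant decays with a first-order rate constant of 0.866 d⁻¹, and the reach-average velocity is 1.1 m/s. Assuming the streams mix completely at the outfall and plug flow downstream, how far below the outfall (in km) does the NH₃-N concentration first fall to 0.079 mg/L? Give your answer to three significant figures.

Conservation of mass: C = (9.900·0.1400 + 0.2440·3.250) / 10.14 = 2.179/10.14 = 0.2148 mg/L.
Set 0.2148·exp(−k·t) = 0.079 → t = ln(0.2148/0.079)/k = 99800 s = 27.72 h.
Distance = v·t = 1.1·99800 = 109800 m = 109.8 km.

110 km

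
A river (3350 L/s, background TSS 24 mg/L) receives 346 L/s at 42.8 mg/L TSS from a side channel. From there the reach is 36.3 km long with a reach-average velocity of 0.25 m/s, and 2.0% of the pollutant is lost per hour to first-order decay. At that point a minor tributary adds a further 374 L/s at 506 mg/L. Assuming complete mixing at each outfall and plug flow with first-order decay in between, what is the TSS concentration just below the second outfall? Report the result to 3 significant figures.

56.9 mg/L

Conservation of mass: C = (3350·24.00 + 346.0·42.80) / 3696 = 95210/3696 = 25.76 mg/L; combined flow 3696 L/s.
Travel time t = 36.3·1000 / 0.25 = 145200 s = 40.33 h.
2.0%/h lost → k = −ln(1 − 0.02) = 0.02020 h⁻¹.
Decay over the reach: 25.76·exp(−kt) = 25.76·0.4427 = 11.40 mg/L.
Second outfall: C = (3696·11.40 + 374.0·506.0)/4070 = 56.85 mg/L.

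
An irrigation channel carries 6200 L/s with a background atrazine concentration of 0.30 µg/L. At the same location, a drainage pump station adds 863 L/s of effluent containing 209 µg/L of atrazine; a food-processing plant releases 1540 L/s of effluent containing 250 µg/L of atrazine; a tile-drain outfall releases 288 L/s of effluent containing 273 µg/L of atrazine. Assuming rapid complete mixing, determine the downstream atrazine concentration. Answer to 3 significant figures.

Conservation of mass: C = (6200·0.3000 + 863.0·209.0 + 1540·250.0 + 288.0·273.0) / 8891 = 645900/8891 = 72.64 µg/L.

72.6 µg/L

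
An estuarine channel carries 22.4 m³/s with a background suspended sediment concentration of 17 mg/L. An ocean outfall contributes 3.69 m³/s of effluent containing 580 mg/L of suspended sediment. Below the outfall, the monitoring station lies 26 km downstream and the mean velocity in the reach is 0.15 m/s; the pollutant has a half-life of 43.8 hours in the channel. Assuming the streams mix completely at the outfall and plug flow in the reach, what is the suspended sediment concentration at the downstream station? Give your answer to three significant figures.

Flow-weighted average: C = (22.40·17.00 + 3.690·580.0) / 26.09 = 2521/26.09 = 96.63 mg/L.
Travel time t = 26·1000 / 0.15 = 173300 s = 48.15 h.
Half-life 43.8 h → k = ln 2 / 43.8 = 0.01583 h⁻¹ = 0.3798 d⁻¹.
Applying C = C₀e^(−kt): 96.63 × 0.4668 = 45.10 mg/L.

45.1 mg/L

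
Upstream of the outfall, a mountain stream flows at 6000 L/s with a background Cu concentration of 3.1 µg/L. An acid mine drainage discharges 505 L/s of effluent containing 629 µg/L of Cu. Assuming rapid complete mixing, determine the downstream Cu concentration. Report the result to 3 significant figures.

Conservation of mass: C = (6000·3.100 + 505.0·629.0) / 6505 = 336200/6505 = 51.69 µg/L.

51.7 µg/L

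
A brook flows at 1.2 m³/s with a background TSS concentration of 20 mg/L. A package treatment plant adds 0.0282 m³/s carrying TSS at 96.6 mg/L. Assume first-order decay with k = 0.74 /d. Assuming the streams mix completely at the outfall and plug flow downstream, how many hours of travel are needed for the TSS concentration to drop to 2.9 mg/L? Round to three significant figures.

Conservation of mass: C = (1.200·20.00 + 0.02820·96.60) / 1.228 = 26.72/1.228 = 21.76 mg/L.
21.76·exp(−k·t) = 2.9 → t = ln(21.76/2.9)/k = 235300 s = 65.36 h.

65.4 h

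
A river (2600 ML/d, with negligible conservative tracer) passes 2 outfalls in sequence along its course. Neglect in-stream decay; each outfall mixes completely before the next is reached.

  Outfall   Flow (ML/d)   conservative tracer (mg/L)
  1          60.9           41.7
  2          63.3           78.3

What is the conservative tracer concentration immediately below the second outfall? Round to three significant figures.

Outfall 1: combined Q = 2661 ML/d; C = (2600·0 + 60.90·41.70)/2661 = 0.9544 mg/L.
Outfall 2: combined Q = 2724 ML/d; C = (2661·0.9544 + 63.30·78.30)/2724 = 2.752 mg/L.

2.75 mg/L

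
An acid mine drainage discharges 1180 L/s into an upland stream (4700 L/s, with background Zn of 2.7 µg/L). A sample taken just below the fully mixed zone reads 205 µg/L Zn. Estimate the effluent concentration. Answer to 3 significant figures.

1010 µg/L

Mass balance: 4700·2.700 + 1180·Cₑ = 5880·205.0
→ Cₑ = (5880·205.0 − 4700·2.700) / 1180 = 1011 µg/L.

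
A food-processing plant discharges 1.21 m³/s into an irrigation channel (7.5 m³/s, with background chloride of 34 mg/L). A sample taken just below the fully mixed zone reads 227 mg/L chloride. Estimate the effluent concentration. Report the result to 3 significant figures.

Mass balance: 7.500·34.00 + 1.210·Cₑ = 8.710·227.0
→ Cₑ = (8.710·227.0 − 7.500·34.00) / 1.210 = 1423 mg/L.

1420 mg/L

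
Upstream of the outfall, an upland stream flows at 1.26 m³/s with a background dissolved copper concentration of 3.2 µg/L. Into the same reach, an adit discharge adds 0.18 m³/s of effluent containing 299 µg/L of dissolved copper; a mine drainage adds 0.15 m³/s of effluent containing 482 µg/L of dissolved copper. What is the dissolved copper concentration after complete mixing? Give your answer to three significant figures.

81.9 µg/L

After mixing, C = (1.260·3.200 + 0.1800·299.0 + 0.1500·482.0) / 1.590 = 130.2/1.590 = 81.86 µg/L.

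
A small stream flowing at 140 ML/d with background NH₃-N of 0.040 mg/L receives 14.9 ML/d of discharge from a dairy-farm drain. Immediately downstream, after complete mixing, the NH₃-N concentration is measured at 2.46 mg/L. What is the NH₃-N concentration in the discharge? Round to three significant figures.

Mass balance: 140.0·0.04000 + 14.90·Cₑ = 154.9·2.460
→ Cₑ = (154.9·2.460 − 140.0·0.04000) / 14.90 = 25.20 mg/L.

25.2 mg/L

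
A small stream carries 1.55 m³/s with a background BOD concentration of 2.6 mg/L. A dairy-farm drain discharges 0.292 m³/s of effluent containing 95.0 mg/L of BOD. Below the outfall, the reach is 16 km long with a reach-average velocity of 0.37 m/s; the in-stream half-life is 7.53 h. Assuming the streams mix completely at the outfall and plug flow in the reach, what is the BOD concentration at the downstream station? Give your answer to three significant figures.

Mixed concentration C = ΣQC/ΣQ = (1.550·2.600 + 0.2920·95.00) / 1.842 = 31.77/1.842 = 17.25 mg/L.
Travel time t = 16·1000 / 0.37 = 43240 s = 12.01 h.
Half-life 7.53 h → k = ln 2 / 7.53 = 0.09205 h⁻¹ = 2.209 d⁻¹.
First-order decay: C = 17.25·exp(−k·t) = 17.25·0.3310 = 5.708 mg/L.

5.71 mg/L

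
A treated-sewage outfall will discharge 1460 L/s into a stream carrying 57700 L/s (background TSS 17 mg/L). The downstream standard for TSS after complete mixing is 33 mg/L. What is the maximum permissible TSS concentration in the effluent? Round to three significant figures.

665 mg/L

At the limit, (Qr·Cr + Qe·Cₑ)/(Qr + Qe) = 33:
Cₑ = (59160·33 − 57700·17.00) / 1460 = 665.3 mg/L.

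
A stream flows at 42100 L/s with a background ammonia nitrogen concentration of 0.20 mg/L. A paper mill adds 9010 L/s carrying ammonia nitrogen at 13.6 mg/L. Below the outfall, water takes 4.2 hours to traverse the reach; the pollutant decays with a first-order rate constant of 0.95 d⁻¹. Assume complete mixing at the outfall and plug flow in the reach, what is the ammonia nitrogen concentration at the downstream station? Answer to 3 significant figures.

2.17 mg/L

Mass balance: C = (42100·0.2000 + 9010·13.60) / 51110 = 131000/51110 = 2.562 mg/L.
First-order decay: C = 2.562·exp(−k·t) = 2.562·0.8468 = 2.170 mg/L.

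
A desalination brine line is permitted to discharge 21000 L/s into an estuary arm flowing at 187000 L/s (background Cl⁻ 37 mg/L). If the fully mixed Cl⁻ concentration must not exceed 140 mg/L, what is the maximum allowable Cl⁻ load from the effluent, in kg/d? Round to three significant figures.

Mass balance at the limit: 187000·37.00 + 21000·Cₑ = 208000·140 → Cₑ = 1057 mg/L.
21000 L/s = 21.00 m³/s. Load = 21.00 m³/s × 1057 g/m³ × 86 400 s/d = 1918000 kg/d.

1920000 kg/d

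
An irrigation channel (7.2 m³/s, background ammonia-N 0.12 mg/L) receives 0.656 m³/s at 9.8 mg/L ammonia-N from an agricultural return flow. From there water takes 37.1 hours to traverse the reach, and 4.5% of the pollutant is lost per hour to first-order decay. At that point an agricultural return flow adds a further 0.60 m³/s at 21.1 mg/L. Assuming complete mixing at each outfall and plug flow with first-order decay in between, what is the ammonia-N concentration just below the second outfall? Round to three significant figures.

Mixed concentration C = ΣQC/ΣQ = (7.200·0.1200 + 0.6560·9.800) / 7.856 = 7.293/7.856 = 0.9283 mg/L; combined flow 7.856 m³/s.
4.5%/h lost → k = −ln(1 − 0.045) = 0.04604 h⁻¹.
After decay, C = 0.9283 × e^(−kt) = 0.9283 × 0.1812 = 0.1682 mg/L.
Second outfall: C = (7.856·0.1682 + 0.6000·21.10)/8.456 = 1.653 mg/L.

1.65 mg/L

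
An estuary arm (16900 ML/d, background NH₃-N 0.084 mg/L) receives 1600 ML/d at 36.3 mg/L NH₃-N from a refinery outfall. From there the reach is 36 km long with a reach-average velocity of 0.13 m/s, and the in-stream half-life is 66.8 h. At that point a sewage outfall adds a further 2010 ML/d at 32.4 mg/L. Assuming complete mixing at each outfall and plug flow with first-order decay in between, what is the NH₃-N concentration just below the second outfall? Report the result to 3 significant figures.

After mixing, C = (16900·0.08400 + 1600·36.30) / 18500 = 59500/18500 = 3.216 mg/L; combined flow 18500 ML/d.
Travel time t = 36·1000 / 0.13 = 276900 s = 76.92 h.
Half-life 66.8 h → k = ln 2 / 66.8 = 0.01038 h⁻¹ = 0.2490 d⁻¹.
After decay, C = 3.216 × e^(−kt) = 3.216 × 0.4501 = 1.448 mg/L.
At the second outfall, C = (18500·1.448 + 2010·32.40) / (18500 + 2010) = 4.481 mg/L.

4.48 mg/L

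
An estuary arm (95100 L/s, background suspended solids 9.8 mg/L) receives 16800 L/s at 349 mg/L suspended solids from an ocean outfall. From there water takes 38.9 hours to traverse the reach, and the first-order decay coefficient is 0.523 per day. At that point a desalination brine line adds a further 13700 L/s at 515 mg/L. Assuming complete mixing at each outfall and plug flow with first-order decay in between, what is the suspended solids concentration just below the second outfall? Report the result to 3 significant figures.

Mixed concentration C = ΣQC/ΣQ = (95100·9.800 + 16800·349.0) / 111900 = 6795000/111900 = 60.73 mg/L; combined flow 111900 L/s.
After decay, C = 60.73 × e^(−kt) = 60.73 × 0.4284 = 26.01 mg/L.
At the second outfall, C = (111900·26.01 + 13700·515.0) / (111900 + 13700) = 79.35 mg/L.

79.4 mg/L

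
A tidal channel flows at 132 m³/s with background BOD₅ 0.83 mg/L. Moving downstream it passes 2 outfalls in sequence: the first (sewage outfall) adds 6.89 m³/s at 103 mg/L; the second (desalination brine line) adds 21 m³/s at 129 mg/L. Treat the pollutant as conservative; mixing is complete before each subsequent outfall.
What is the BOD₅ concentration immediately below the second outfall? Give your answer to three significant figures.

After outfall 1: Q = 132.0 + 6.890 = 138.9 m³/s; C = (132.0·0.8300 + 6.890·103.0)/138.9 = 5.898 mg/L.
After outfall 2: Q = 138.9 + 21.00 = 159.9 m³/s; C = (138.9·5.898 + 21.00·129.0)/159.9 = 22.07 mg/L.

22.1 mg/L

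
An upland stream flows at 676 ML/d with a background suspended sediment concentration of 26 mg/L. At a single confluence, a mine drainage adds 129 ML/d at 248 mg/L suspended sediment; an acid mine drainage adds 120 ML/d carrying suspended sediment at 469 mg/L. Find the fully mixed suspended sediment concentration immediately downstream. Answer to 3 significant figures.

114 mg/L

Mixed concentration C = ΣQC/ΣQ = (676.0·26.00 + 129.0·248.0 + 120.0·469.0) / 925.0 = 105800/925.0 = 114.4 mg/L.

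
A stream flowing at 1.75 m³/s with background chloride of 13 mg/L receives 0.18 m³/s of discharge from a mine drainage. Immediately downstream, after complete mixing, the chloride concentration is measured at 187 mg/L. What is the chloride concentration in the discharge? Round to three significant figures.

Mass balance: 1.750·13.00 + 0.1800·Cₑ = 1.930·187.0
→ Cₑ = (1.930·187.0 − 1.750·13.00) / 0.1800 = 1879 mg/L.

1880 mg/L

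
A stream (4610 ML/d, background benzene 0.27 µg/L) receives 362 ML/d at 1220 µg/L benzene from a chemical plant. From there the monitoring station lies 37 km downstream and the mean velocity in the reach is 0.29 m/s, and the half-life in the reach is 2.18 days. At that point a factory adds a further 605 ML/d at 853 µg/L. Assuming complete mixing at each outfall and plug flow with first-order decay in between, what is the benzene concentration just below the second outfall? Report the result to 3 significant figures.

142 µg/L

Mixed concentration C = ΣQC/ΣQ = (4610·0.2700 + 362.0·1220) / 4972 = 442900/4972 = 89.08 µg/L; combined flow 4972 ML/d.
Travel time t = 37·1000 / 0.29 = 127600 s = 35.44 h.
Half-life 2.18 d → k = ln 2 / 2.18 = 0.3180 d⁻¹.
After decay, C = 89.08 × e^(−kt) = 89.08 × 0.6253 = 55.70 µg/L.
At the second outfall, C = (4972·55.70 + 605.0·853.0) / (4972 + 605.0) = 142.2 µg/L.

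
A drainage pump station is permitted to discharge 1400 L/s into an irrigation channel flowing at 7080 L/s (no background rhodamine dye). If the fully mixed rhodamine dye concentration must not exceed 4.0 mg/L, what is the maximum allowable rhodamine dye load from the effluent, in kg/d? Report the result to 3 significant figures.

2930 kg/d

Mass balance at the limit: 7080·0 + 1400·Cₑ = 8480·4.0 → Cₑ = 24.23 mg/L.
1400 L/s = 1.400 m³/s. Load = 1.400 m³/s × 24.23 g/m³ × 86 400 s/d = 2931 kg/d.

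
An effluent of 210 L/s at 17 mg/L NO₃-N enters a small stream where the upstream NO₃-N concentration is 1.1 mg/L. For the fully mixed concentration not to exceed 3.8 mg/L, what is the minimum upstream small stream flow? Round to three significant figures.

1030 L/s

Set C_mix = 3.8: (Q·1.100 + 210.0·17.00) / (Q + 210.0) = 3.8
→ Q = 210.0·(17.00 − 3.8)/(3.8 − 1.100) = 1027 L/s.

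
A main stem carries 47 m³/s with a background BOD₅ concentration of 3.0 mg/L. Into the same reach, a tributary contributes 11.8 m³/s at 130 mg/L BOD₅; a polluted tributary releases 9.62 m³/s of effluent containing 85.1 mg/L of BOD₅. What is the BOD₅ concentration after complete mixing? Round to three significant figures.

36.4 mg/L

Mass balance: C = (47.00·3.000 + 11.80·130.0 + 9.620·85.10) / 68.42 = 2494/68.42 = 36.45 mg/L.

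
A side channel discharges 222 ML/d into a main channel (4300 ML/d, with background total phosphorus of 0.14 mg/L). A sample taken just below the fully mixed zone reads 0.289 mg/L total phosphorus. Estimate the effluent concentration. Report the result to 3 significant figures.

Mass balance: 4300·0.1400 + 222.0·Cₑ = 4522·0.2890
→ Cₑ = (4522·0.2890 − 4300·0.1400) / 222.0 = 3.175 mg/L.

3.18 mg/L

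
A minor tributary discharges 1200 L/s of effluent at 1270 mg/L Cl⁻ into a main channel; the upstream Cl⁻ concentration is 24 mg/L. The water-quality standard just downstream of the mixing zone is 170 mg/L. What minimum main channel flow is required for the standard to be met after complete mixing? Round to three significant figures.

9040 L/s

Set C_mix = 170: (Q·24.00 + 1200·1270) / (Q + 1200) = 170
→ Q = 1200·(1270 − 170)/(170 − 24.00) = 9041 L/s.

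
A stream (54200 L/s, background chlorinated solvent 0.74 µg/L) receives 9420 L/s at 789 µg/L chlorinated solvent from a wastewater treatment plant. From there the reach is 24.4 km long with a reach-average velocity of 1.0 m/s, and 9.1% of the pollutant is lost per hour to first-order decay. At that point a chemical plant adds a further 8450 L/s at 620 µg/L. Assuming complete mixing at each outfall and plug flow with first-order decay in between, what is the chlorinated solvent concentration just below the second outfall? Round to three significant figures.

Conservation of mass: C = (54200·0.7400 + 9420·789.0) / 63620 = 7472000/63620 = 117.5 µg/L; combined flow 63620 L/s.
Travel time t = 24.4·1000 / 1.0 = 24400 s = 6.778 h.
9.1%/h lost → k = −ln(1 − 0.091) = 0.09541 h⁻¹.
Applying C = C₀e^(−kt): 117.5 × 0.5238 = 61.52 µg/L.
At the second outfall, C = (63620·61.52 + 8450·620.0) / (63620 + 8450) = 127.0 µg/L.

127 µg/L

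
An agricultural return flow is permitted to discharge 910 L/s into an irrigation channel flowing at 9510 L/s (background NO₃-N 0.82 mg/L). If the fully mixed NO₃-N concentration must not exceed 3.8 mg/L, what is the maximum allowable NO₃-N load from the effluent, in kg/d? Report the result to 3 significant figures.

2750 kg/d

Mass balance at the limit: 9510·0.8200 + 910.0·Cₑ = 10420·3.8 → Cₑ = 34.94 mg/L.
910.0 L/s = 0.9100 m³/s. Load = 0.9100 m³/s × 34.94 g/m³ × 86 400 s/d = 2747 kg/d.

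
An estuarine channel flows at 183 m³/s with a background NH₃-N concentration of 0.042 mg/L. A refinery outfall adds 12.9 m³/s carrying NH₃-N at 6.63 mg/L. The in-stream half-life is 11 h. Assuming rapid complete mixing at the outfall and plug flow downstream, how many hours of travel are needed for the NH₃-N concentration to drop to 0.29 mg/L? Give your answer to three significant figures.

7.86 h

Flow-weighted average: C = (183.0·0.04200 + 12.90·6.630) / 195.9 = 93.21/195.9 = 0.4758 mg/L.
Half-life 11 h → k = ln 2 / 11 = 0.06301 h⁻¹ = 1.512 d⁻¹.
0.4758·exp(−k·t) = 0.29 → t = ln(0.4758/0.29)/k = 28290 s = 7.858 h.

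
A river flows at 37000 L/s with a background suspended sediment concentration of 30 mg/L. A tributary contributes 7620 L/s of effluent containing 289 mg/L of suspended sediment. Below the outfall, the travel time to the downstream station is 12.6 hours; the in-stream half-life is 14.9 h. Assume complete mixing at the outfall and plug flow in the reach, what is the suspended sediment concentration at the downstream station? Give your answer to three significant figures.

Mass balance: C = (37000·30.00 + 7620·289.0) / 44620 = 3312000/44620 = 74.23 mg/L.
Half-life 14.9 h → k = ln 2 / 14.9 = 0.04652 h⁻¹ = 1.116 d⁻¹.
First-order decay: C = 74.23·exp(−k·t) = 74.23·0.5565 = 41.31 mg/L.

41.3 mg/L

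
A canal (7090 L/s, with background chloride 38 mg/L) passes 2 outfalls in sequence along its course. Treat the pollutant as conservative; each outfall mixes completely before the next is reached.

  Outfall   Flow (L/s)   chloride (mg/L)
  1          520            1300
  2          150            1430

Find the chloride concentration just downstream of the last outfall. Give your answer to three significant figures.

Below outfall 1: Q → 7610 L/s, C = (7090·38.00 + 520.0·1300)/7610 = 124.2 mg/L.
Below outfall 2: Q → 7760 L/s, C = (7610·124.2 + 150.0·1430)/7760 = 149.5 mg/L.

149 mg/L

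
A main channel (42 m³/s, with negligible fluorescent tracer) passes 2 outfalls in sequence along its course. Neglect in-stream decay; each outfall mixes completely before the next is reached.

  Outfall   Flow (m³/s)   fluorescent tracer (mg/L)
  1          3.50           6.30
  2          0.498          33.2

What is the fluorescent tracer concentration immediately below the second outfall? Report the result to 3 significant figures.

0.839 mg/L

After outfall 1: Q = 42.00 + 3.500 = 45.50 m³/s; C = (42.00·0 + 3.500·6.300)/45.50 = 0.4846 mg/L.
After outfall 2: Q = 45.50 + 0.4980 = 46.00 m³/s; C = (45.50·0.4846 + 0.4980·33.20)/46.00 = 0.8388 mg/L.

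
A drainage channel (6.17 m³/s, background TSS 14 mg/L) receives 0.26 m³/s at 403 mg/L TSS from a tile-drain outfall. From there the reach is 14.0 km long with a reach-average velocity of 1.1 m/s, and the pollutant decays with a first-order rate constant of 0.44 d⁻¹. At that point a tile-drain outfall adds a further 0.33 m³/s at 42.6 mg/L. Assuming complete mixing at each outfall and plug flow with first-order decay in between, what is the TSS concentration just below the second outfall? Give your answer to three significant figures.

Mass balance: C = (6.170·14.00 + 0.2600·403.0) / 6.430 = 191.2/6.430 = 29.73 mg/L; combined flow 6.430 m³/s.
Travel time t = 14.0·1000 / 1.1 = 12730 s = 3.535 h.
First-order decay: C = 29.73·exp(−k·t) = 29.73·0.9372 = 27.86 mg/L.
At the second outfall, C = (6.430·27.86 + 0.3300·42.60) / (6.430 + 0.3300) = 28.58 mg/L.

28.6 mg/L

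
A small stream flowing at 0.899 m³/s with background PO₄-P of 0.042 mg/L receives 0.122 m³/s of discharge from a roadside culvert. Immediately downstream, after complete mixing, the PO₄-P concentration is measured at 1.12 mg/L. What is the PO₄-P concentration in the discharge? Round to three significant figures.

9.06 mg/L

Mass balance: 0.8990·0.04200 + 0.1220·Cₑ = 1.021·1.120
→ Cₑ = (1.021·1.120 − 0.8990·0.04200) / 0.1220 = 9.064 mg/L.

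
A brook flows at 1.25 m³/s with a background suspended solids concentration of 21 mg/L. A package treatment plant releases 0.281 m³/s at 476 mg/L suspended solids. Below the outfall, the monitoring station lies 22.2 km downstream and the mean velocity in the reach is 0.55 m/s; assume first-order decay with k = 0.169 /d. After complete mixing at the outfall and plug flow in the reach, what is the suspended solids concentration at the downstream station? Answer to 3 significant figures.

Mixed concentration C = ΣQC/ΣQ = (1.250·21.00 + 0.2810·476.0) / 1.531 = 160.0/1.531 = 104.5 mg/L.
Travel time t = 22.2·1000 / 0.55 = 40360 s = 11.21 h.
Decay over the reach: 104.5·exp(−kt) = 104.5·0.9241 = 96.58 mg/L.

96.6 mg/L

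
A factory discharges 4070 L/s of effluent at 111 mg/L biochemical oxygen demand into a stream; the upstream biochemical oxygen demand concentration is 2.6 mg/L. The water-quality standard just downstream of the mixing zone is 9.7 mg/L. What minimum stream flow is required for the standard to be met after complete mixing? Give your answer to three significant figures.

Set C_mix = 9.7: (Q·2.600 + 4070·111.0) / (Q + 4070) = 9.7
→ Q = 4070·(111.0 − 9.7)/(9.7 − 2.600) = 58070 L/s.

58100 L/s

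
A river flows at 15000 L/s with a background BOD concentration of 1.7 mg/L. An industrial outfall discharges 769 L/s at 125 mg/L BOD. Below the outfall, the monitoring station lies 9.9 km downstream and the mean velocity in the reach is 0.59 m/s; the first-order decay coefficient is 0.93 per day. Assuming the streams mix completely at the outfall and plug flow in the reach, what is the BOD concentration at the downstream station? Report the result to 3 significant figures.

6.44 mg/L

Flow-weighted average: C = (15000·1.700 + 769.0·125.0) / 15770 = 121600/15770 = 7.713 mg/L.
Travel time t = 9.9·1000 / 0.59 = 16780 s = 4.661 h.
Applying C = C₀e^(−kt): 7.713 × 0.8348 = 6.438 mg/L.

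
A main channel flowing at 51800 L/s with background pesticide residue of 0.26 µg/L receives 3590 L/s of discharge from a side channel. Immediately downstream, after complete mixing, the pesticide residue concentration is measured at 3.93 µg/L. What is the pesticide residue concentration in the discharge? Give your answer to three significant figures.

Mass balance: 51800·0.2600 + 3590·Cₑ = 55390·3.930
→ Cₑ = (55390·3.930 − 51800·0.2600) / 3590 = 56.88 µg/L.

56.9 µg/L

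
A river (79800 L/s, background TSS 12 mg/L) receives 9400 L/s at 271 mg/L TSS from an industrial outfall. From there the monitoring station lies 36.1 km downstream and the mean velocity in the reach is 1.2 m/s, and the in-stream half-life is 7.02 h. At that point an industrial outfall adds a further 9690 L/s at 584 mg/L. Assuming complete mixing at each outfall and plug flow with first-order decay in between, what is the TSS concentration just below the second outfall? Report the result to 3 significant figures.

After mixing, C = (79800·12.00 + 9400·271.0) / 89200 = 3505000/89200 = 39.29 mg/L; combined flow 89200 L/s.
Travel time t = 36.1·1000 / 1.2 = 30080 s = 8.356 h.
Half-life 7.02 h → k = ln 2 / 7.02 = 0.09874 h⁻¹ = 2.370 d⁻¹.
Applying C = C₀e^(−kt): 39.29 × 0.4382 = 17.22 mg/L.
Second outfall: C = (89200·17.22 + 9690·584.0)/98890 = 72.76 mg/L.

72.8 mg/L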